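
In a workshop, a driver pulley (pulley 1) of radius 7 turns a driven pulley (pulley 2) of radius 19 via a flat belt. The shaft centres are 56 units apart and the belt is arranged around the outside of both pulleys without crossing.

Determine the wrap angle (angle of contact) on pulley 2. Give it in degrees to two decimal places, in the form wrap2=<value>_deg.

open belt: β = asin((r2−r1)/C) = asin(12/56) = 12.3736°
wrap1 = π − 2β = 155.2527°
wrap2 = π + 2β = 204.7473°

wrap2=204.75_deg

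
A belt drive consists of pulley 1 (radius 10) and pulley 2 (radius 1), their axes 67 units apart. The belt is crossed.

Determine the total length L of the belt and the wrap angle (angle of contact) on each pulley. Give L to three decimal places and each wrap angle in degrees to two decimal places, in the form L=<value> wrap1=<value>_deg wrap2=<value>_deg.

crossed belt: β = asin((r1+r2)/C) = asin(11/67) = 9.4496°
wrap1 = wrap2 = π + 2β = 198.8991°
tangent length = C·cosβ = 66.0908
L = (r1+r2)·wrap + 2·C·cosβ = 11·3.4714 + 2·66.0908 = 170.3676

L=170.368 wrap1=198.90_deg wrap2=198.90_deg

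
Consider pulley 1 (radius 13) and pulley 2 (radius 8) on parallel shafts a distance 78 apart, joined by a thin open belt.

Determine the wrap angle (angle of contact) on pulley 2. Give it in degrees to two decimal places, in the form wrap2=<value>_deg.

wrap2=172.65_deg

open belt: β = asin((r2−r1)/C) = asin(-5/78) = -3.6753°
wrap1 = π − 2β = 187.3507°
wrap2 = π + 2β = 172.6493°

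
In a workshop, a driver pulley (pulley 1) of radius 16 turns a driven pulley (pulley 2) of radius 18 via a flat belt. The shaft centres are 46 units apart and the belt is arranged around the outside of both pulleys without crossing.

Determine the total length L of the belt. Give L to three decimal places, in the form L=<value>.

L=198.901

open belt: β = asin((r2−r1)/C) = asin(2/46) = 2.4919°
wrap1 = π − 2β = 175.0162°
wrap2 = π + 2β = 184.9838°
tangent length = C·cosβ = 45.9565
L = r1·wrap1 + r2·wrap2 + 2·C·cosβ = 16·3.0546 + 18·3.2286 + 2·45.9565 = 198.9011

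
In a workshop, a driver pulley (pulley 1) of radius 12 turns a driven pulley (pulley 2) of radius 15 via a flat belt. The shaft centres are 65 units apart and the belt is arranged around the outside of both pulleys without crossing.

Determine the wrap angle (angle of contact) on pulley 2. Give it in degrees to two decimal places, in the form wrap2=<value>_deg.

wrap2=185.29_deg

open belt: β = asin((r2−r1)/C) = asin(3/65) = 2.6454°
wrap1 = π − 2β = 174.7093°
wrap2 = π + 2β = 185.2907°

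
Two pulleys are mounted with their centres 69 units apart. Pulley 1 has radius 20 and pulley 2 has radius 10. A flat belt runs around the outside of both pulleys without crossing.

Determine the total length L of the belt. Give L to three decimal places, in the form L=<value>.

L=233.700

open belt: β = asin((r2−r1)/C) = asin(-10/69) = -8.3331°
wrap1 = π − 2β = 196.6662°
wrap2 = π + 2β = 163.3338°
tangent length = C·cosβ = 68.2715
L = r1·wrap1 + r2·wrap2 + 2·C·cosβ = 20·3.4325 + 10·2.8507 + 2·68.2715 = 233.6996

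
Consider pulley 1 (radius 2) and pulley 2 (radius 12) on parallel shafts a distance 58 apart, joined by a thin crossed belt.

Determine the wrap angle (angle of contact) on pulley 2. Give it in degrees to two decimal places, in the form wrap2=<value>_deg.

wrap2=207.94_deg

crossed belt: β = asin((r1+r2)/C) = asin(14/58) = 13.9680°
wrap1 = wrap2 = π + 2β = 207.9359°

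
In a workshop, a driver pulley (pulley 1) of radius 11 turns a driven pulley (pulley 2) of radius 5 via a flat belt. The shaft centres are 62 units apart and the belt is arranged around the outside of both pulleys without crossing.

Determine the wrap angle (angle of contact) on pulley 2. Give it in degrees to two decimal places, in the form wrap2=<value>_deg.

open belt: β = asin((r2−r1)/C) = asin(-6/62) = -5.5534°
wrap1 = π − 2β = 191.1069°
wrap2 = π + 2β = 168.8931°

wrap2=168.89_deg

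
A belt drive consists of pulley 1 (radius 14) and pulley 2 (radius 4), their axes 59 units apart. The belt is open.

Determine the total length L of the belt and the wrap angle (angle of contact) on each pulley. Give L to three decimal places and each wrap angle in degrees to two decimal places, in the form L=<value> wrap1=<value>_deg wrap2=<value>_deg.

open belt: β = asin((r2−r1)/C) = asin(-10/59) = -9.7583°
wrap1 = π − 2β = 199.5165°
wrap2 = π + 2β = 160.4835°
tangent length = C·cosβ = 58.1464
L = r1·wrap1 + r2·wrap2 + 2·C·cosβ = 14·3.4822 + 4·2.8010 + 2·58.1464 = 176.2477

L=176.248 wrap1=199.52_deg wrap2=160.48_deg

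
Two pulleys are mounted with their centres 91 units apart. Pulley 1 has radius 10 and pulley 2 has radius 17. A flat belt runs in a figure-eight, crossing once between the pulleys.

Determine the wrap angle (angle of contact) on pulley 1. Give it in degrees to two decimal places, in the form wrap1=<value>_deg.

wrap1=214.52_deg

crossed belt: β = asin((r1+r2)/C) = asin(27/91) = 17.2597°
wrap1 = wrap2 = π + 2β = 214.5194°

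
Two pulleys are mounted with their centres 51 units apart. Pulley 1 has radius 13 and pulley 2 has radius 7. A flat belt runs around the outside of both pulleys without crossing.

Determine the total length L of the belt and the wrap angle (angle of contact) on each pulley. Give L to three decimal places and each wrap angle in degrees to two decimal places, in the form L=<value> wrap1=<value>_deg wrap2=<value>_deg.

L=165.539 wrap1=193.51_deg wrap2=166.49_deg

open belt: β = asin((r2−r1)/C) = asin(-6/51) = -6.7563°
wrap1 = π − 2β = 193.5127°
wrap2 = π + 2β = 166.4873°
tangent length = C·cosβ = 50.6458
L = r1·wrap1 + r2·wrap2 + 2·C·cosβ = 13·3.3774 + 7·2.9058 + 2·50.6458 = 165.5386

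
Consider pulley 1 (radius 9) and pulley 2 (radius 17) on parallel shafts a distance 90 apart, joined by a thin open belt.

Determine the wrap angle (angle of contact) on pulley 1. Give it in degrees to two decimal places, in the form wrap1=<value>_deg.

open belt: β = asin((r2−r1)/C) = asin(8/90) = 5.0997°
wrap1 = π − 2β = 169.8006°
wrap2 = π + 2β = 190.1994°

wrap1=169.80_deg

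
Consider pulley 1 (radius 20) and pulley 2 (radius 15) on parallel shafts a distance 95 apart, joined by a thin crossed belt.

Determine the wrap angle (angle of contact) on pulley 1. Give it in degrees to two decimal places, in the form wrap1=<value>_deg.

crossed belt: β = asin((r1+r2)/C) = asin(35/95) = 21.6183°
wrap1 = wrap2 = π + 2β = 223.2365°

wrap1=223.24_deg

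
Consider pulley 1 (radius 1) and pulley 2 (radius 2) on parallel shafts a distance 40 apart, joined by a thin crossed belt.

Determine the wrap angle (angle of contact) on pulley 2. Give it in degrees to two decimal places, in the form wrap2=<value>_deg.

crossed belt: β = asin((r1+r2)/C) = asin(3/40) = 4.3012°
wrap1 = wrap2 = π + 2β = 188.6024°

wrap2=188.60_deg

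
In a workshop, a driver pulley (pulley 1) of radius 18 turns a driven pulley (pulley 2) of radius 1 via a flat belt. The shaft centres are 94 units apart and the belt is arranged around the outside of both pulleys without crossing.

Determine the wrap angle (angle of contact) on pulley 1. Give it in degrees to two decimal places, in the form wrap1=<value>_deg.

open belt: β = asin((r2−r1)/C) = asin(-17/94) = -10.4193°
wrap1 = π − 2β = 200.8387°
wrap2 = π + 2β = 159.1613°

wrap1=200.84_deg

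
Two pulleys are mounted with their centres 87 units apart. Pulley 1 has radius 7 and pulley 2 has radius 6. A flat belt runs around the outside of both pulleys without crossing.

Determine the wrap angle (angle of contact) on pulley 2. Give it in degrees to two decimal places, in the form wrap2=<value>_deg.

wrap2=178.68_deg

open belt: β = asin((r2−r1)/C) = asin(-1/87) = -0.6586°
wrap1 = π − 2β = 181.3172°
wrap2 = π + 2β = 178.6828°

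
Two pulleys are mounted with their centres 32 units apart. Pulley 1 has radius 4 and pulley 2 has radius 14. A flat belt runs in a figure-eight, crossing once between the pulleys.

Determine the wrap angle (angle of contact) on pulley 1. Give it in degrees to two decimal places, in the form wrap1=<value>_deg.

wrap1=248.46_deg

crossed belt: β = asin((r1+r2)/C) = asin(18/32) = 34.2289°
wrap1 = wrap2 = π + 2β = 248.4577°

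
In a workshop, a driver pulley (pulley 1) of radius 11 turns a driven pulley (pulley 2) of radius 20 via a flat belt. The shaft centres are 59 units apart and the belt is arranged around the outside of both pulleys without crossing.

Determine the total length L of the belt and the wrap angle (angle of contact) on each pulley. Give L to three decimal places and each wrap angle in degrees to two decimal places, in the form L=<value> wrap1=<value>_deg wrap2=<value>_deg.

L=216.765 wrap1=162.45_deg wrap2=197.55_deg

open belt: β = asin((r2−r1)/C) = asin(9/59) = 8.7743°
wrap1 = π − 2β = 162.4514°
wrap2 = π + 2β = 197.5486°
tangent length = C·cosβ = 58.3095
L = r1·wrap1 + r2·wrap2 + 2·C·cosβ = 11·2.8353 + 20·3.4479 + 2·58.3095 = 216.7649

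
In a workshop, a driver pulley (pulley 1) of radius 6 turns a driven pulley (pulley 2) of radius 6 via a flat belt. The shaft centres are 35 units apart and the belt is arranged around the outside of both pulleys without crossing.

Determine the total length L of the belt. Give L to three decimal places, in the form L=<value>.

open belt: β = asin((r2−r1)/C) = asin(0/35) = 0.0000°
wrap1 = π − 2β = 180.0000°
wrap2 = π + 2β = 180.0000°
tangent length = C·cosβ = 35.0000
L = r1·wrap1 + r2·wrap2 + 2·C·cosβ = 6·3.1416 + 6·3.1416 + 2·35.0000 = 107.6991

L=107.699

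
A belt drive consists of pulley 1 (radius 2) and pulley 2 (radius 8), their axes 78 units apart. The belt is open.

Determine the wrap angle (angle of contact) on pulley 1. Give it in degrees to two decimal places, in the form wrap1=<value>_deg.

open belt: β = asin((r2−r1)/C) = asin(6/78) = 4.4117°
wrap1 = π − 2β = 171.1765°
wrap2 = π + 2β = 188.8235°

wrap1=171.18_deg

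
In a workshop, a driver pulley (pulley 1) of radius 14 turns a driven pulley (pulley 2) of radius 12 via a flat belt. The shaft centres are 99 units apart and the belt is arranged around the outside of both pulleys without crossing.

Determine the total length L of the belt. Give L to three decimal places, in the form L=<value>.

open belt: β = asin((r2−r1)/C) = asin(-2/99) = -1.1576°
wrap1 = π − 2β = 182.3151°
wrap2 = π + 2β = 177.6849°
tangent length = C·cosβ = 98.9798
L = r1·wrap1 + r2·wrap2 + 2·C·cosβ = 14·3.1820 + 12·3.1012 + 2·98.9798 = 279.7218

L=279.722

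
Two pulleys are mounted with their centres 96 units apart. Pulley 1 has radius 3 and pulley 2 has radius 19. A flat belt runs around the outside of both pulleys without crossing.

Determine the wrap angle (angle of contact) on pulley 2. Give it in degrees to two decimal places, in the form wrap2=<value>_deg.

open belt: β = asin((r2−r1)/C) = asin(16/96) = 9.5941°
wrap1 = π − 2β = 160.8119°
wrap2 = π + 2β = 199.1881°

wrap2=199.19_deg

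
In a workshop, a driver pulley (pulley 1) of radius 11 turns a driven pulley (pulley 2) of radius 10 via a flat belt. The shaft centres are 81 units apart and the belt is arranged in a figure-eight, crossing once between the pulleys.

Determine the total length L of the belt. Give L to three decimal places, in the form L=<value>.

crossed belt: β = asin((r1+r2)/C) = asin(21/81) = 15.0261°
wrap1 = wrap2 = π + 2β = 210.0522°
tangent length = C·cosβ = 78.2304
L = (r1+r2)·wrap + 2·C·cosβ = 21·3.6661 + 2·78.2304 = 233.4490

L=233.449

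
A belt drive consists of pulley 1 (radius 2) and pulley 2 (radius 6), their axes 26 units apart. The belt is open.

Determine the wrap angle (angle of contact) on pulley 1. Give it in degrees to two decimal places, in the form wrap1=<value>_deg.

open belt: β = asin((r2−r1)/C) = asin(4/26) = 8.8499°
wrap1 = π − 2β = 162.3002°
wrap2 = π + 2β = 197.6998°

wrap1=162.30_deg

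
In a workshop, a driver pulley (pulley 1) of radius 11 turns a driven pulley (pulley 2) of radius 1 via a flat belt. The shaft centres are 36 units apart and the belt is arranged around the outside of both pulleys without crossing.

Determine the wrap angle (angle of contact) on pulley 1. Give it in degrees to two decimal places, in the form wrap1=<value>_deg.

open belt: β = asin((r2−r1)/C) = asin(-10/36) = -16.1276°
wrap1 = π − 2β = 212.2552°
wrap2 = π + 2β = 147.7448°

wrap1=212.26_deg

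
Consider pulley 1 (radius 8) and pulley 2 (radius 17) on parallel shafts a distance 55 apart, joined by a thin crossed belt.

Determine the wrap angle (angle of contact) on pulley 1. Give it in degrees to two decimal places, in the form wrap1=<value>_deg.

crossed belt: β = asin((r1+r2)/C) = asin(25/55) = 27.0357°
wrap1 = wrap2 = π + 2β = 234.0714°

wrap1=234.07_deg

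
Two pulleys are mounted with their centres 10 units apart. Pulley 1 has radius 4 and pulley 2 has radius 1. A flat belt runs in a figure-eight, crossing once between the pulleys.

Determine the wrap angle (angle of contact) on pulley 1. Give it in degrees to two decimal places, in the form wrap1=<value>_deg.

crossed belt: β = asin((r1+r2)/C) = asin(5/10) = 30.0000°
wrap1 = wrap2 = π + 2β = 240.0000°

wrap1=240.00_deg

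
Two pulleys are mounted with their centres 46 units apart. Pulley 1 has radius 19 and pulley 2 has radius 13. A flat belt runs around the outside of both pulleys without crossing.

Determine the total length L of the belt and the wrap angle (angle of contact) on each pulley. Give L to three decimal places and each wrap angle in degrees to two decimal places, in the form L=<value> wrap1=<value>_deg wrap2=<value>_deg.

open belt: β = asin((r2−r1)/C) = asin(-6/46) = -7.4947°
wrap1 = π − 2β = 194.9894°
wrap2 = π + 2β = 165.0106°
tangent length = C·cosβ = 45.6070
L = r1·wrap1 + r2·wrap2 + 2·C·cosβ = 19·3.4032 + 13·2.8800 + 2·45.6070 = 193.3147

L=193.315 wrap1=194.99_deg wrap2=165.01_deg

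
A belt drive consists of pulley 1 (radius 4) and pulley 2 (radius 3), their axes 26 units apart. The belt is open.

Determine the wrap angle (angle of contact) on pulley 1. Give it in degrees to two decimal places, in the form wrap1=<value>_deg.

open belt: β = asin((r2−r1)/C) = asin(-1/26) = -2.2042°
wrap1 = π − 2β = 184.4085°
wrap2 = π + 2β = 175.5915°

wrap1=184.41_deg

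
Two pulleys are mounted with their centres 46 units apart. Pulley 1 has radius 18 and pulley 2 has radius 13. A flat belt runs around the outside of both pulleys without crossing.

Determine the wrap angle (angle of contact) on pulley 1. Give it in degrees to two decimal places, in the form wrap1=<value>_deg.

open belt: β = asin((r2−r1)/C) = asin(-5/46) = -6.2401°
wrap1 = π − 2β = 192.4803°
wrap2 = π + 2β = 167.5197°

wrap1=192.48_deg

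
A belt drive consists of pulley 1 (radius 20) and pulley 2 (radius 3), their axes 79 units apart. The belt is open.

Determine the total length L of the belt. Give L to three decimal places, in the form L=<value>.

open belt: β = asin((r2−r1)/C) = asin(-17/79) = -12.4267°
wrap1 = π − 2β = 204.8533°
wrap2 = π + 2β = 155.1467°
tangent length = C·cosβ = 77.1492
L = r1·wrap1 + r2·wrap2 + 2·C·cosβ = 20·3.5754 + 3·2.7078 + 2·77.1492 = 233.9292

L=233.929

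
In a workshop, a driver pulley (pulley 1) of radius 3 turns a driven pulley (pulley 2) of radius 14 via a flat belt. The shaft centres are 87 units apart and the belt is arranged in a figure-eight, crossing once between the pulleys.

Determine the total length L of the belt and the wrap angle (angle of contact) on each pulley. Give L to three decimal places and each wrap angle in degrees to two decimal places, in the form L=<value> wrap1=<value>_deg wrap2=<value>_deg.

L=230.740 wrap1=202.54_deg wrap2=202.54_deg

crossed belt: β = asin((r1+r2)/C) = asin(17/87) = 11.2682°
wrap1 = wrap2 = π + 2β = 202.5365°
tangent length = C·cosβ = 85.3229
L = (r1+r2)·wrap + 2·C·cosβ = 17·3.5349 + 2·85.3229 = 230.7396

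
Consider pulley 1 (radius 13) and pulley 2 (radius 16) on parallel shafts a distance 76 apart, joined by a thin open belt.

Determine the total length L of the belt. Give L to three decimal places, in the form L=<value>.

L=243.225

open belt: β = asin((r2−r1)/C) = asin(3/76) = 2.2623°
wrap1 = π − 2β = 175.4755°
wrap2 = π + 2β = 184.5245°
tangent length = C·cosβ = 75.9408
L = r1·wrap1 + r2·wrap2 + 2·C·cosβ = 13·3.0626 + 16·3.2206 + 2·75.9408 = 243.2246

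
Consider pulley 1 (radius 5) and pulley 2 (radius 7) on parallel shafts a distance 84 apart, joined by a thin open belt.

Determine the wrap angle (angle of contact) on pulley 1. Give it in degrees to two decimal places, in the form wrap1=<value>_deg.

wrap1=177.27_deg

open belt: β = asin((r2−r1)/C) = asin(2/84) = 1.3643°
wrap1 = π − 2β = 177.2714°
wrap2 = π + 2β = 182.7286°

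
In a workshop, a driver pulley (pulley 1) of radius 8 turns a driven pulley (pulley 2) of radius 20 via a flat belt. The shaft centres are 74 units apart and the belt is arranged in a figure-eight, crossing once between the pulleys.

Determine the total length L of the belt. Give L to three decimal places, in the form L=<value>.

L=246.691

crossed belt: β = asin((r1+r2)/C) = asin(28/74) = 22.2333°
wrap1 = wrap2 = π + 2β = 224.4665°
tangent length = C·cosβ = 68.4982
L = (r1+r2)·wrap + 2·C·cosβ = 28·3.9177 + 2·68.4982 = 246.6914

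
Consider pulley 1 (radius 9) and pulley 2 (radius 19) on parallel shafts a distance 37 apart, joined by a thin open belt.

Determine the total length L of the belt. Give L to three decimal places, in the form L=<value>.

L=164.684

open belt: β = asin((r2−r1)/C) = asin(10/37) = 15.6804°
wrap1 = π − 2β = 148.6393°
wrap2 = π + 2β = 211.3607°
tangent length = C·cosβ = 35.6230
L = r1·wrap1 + r2·wrap2 + 2·C·cosβ = 9·2.5942 + 19·3.6889 + 2·35.6230 = 164.6841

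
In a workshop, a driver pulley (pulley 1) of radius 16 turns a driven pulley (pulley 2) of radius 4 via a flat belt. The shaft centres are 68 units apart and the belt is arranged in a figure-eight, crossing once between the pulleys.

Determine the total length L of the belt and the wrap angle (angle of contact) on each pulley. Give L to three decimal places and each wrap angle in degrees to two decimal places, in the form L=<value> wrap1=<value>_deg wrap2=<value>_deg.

L=204.758 wrap1=214.21_deg wrap2=214.21_deg

crossed belt: β = asin((r1+r2)/C) = asin(20/68) = 17.1046°
wrap1 = wrap2 = π + 2β = 214.2093°
tangent length = C·cosβ = 64.9923
L = (r1+r2)·wrap + 2·C·cosβ = 20·3.7387 + 2·64.9923 = 204.7578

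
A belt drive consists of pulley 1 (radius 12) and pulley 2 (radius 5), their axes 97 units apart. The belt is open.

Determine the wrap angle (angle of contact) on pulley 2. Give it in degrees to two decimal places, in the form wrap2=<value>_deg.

wrap2=171.72_deg

open belt: β = asin((r2−r1)/C) = asin(-7/97) = -4.1383°
wrap1 = π − 2β = 188.2767°
wrap2 = π + 2β = 171.7233°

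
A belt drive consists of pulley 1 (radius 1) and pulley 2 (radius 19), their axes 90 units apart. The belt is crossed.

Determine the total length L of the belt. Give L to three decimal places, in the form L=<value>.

crossed belt: β = asin((r1+r2)/C) = asin(20/90) = 12.8396°
wrap1 = wrap2 = π + 2β = 205.6792°
tangent length = C·cosβ = 87.7496
L = (r1+r2)·wrap + 2·C·cosβ = 20·3.5898 + 2·87.7496 = 247.2949

L=247.295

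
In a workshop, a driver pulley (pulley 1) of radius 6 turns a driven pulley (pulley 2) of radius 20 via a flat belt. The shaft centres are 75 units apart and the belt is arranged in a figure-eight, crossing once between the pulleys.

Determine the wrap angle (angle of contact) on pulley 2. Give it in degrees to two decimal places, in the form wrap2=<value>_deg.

crossed belt: β = asin((r1+r2)/C) = asin(26/75) = 20.2836°
wrap1 = wrap2 = π + 2β = 220.5671°

wrap2=220.57_deg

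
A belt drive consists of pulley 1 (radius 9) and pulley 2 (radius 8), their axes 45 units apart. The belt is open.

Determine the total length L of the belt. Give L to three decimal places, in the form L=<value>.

open belt: β = asin((r2−r1)/C) = asin(-1/45) = -1.2733°
wrap1 = π − 2β = 182.5467°
wrap2 = π + 2β = 177.4533°
tangent length = C·cosβ = 44.9889
L = r1·wrap1 + r2·wrap2 + 2·C·cosβ = 9·3.1860 + 8·3.0971 + 2·44.9889 = 143.4293

L=143.429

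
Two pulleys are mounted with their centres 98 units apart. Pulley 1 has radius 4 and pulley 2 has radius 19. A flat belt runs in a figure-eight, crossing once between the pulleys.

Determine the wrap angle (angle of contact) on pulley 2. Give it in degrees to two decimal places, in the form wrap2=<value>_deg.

crossed belt: β = asin((r1+r2)/C) = asin(23/98) = 13.5736°
wrap1 = wrap2 = π + 2β = 207.1472°

wrap2=207.15_deg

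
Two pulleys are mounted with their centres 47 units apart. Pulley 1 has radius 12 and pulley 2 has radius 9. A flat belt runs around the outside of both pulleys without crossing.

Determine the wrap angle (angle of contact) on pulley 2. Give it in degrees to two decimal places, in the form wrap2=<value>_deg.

wrap2=172.68_deg

open belt: β = asin((r2−r1)/C) = asin(-3/47) = -3.6597°
wrap1 = π − 2β = 187.3193°
wrap2 = π + 2β = 172.6807°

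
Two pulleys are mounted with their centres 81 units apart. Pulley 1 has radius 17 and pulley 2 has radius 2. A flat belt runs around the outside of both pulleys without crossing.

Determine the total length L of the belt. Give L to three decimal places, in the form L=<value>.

L=224.476

open belt: β = asin((r2−r1)/C) = asin(-15/81) = -10.6719°
wrap1 = π − 2β = 201.3439°
wrap2 = π + 2β = 158.6561°
tangent length = C·cosβ = 79.5990
L = r1·wrap1 + r2·wrap2 + 2·C·cosβ = 17·3.5141 + 2·2.7691 + 2·79.5990 = 224.4761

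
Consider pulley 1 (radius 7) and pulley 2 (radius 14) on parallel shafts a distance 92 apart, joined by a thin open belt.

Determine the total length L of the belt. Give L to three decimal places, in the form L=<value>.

open belt: β = asin((r2−r1)/C) = asin(7/92) = 4.3637°
wrap1 = π − 2β = 171.2726°
wrap2 = π + 2β = 188.7274°
tangent length = C·cosβ = 91.7333
L = r1·wrap1 + r2·wrap2 + 2·C·cosβ = 7·2.9893 + 14·3.2939 + 2·91.7333 = 250.5063

L=250.506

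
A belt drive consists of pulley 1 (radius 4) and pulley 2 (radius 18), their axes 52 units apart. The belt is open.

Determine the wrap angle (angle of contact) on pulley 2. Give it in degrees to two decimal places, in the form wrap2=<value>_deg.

wrap2=211.24_deg

open belt: β = asin((r2−r1)/C) = asin(14/52) = 15.6185°
wrap1 = π − 2β = 148.7630°
wrap2 = π + 2β = 211.2370°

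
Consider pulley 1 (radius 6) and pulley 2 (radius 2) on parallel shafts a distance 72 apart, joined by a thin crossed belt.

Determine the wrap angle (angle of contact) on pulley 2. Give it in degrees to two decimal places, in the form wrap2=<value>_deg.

wrap2=192.76_deg

crossed belt: β = asin((r1+r2)/C) = asin(8/72) = 6.3794°
wrap1 = wrap2 = π + 2β = 192.7587°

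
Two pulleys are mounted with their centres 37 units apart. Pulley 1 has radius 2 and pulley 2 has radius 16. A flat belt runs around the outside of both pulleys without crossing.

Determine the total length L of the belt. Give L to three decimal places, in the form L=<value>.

open belt: β = asin((r2−r1)/C) = asin(14/37) = 22.2333°
wrap1 = π − 2β = 135.5335°
wrap2 = π + 2β = 224.4665°
tangent length = C·cosβ = 34.2491
L = r1·wrap1 + r2·wrap2 + 2·C·cosβ = 2·2.3655 + 16·3.9177 + 2·34.2491 = 135.9121

L=135.912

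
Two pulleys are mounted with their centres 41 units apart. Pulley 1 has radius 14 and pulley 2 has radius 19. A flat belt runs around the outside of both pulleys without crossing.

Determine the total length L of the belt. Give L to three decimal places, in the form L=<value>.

open belt: β = asin((r2−r1)/C) = asin(5/41) = 7.0047°
wrap1 = π − 2β = 165.9905°
wrap2 = π + 2β = 194.0095°
tangent length = C·cosβ = 40.6940
L = r1·wrap1 + r2·wrap2 + 2·C·cosβ = 14·2.8971 + 19·3.3861 + 2·40.6940 = 186.2831

L=186.283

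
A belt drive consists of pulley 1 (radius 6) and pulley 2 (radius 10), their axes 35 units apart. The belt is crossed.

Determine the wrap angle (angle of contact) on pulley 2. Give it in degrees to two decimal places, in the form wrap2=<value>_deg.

crossed belt: β = asin((r1+r2)/C) = asin(16/35) = 27.2029°
wrap1 = wrap2 = π + 2β = 234.4058°

wrap2=234.41_deg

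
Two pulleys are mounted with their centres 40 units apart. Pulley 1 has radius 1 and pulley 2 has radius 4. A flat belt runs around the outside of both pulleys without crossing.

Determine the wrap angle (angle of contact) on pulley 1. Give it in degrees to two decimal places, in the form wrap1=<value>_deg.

open belt: β = asin((r2−r1)/C) = asin(3/40) = 4.3012°
wrap1 = π − 2β = 171.3976°
wrap2 = π + 2β = 188.6024°

wrap1=171.40_deg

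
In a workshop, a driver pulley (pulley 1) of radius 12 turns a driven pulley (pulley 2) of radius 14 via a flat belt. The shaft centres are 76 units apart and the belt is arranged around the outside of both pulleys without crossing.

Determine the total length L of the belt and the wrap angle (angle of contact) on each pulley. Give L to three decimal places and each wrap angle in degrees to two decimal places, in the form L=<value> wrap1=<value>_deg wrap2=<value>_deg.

L=233.734 wrap1=176.98_deg wrap2=183.02_deg

open belt: β = asin((r2−r1)/C) = asin(2/76) = 1.5080°
wrap1 = π − 2β = 176.9841°
wrap2 = π + 2β = 183.0159°
tangent length = C·cosβ = 75.9737
L = r1·wrap1 + r2·wrap2 + 2·C·cosβ = 12·3.0890 + 14·3.1942 + 2·75.9737 = 233.7340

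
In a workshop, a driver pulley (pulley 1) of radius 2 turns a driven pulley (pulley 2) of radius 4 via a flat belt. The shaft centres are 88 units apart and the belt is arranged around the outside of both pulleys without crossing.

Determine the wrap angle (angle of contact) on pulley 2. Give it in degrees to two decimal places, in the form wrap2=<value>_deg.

open belt: β = asin((r2−r1)/C) = asin(2/88) = 1.3023°
wrap1 = π − 2β = 177.3954°
wrap2 = π + 2β = 182.6046°

wrap2=182.60_deg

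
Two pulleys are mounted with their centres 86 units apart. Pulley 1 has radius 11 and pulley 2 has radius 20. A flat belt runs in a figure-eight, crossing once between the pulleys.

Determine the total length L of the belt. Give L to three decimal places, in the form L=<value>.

crossed belt: β = asin((r1+r2)/C) = asin(31/86) = 21.1288°
wrap1 = wrap2 = π + 2β = 222.2575°
tangent length = C·cosβ = 80.2185
L = (r1+r2)·wrap + 2·C·cosβ = 31·3.8791 + 2·80.2185 = 280.6898

L=280.690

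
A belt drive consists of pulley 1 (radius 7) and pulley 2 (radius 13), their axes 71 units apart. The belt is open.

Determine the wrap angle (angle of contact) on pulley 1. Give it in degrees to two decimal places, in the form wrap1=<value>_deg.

wrap1=170.30_deg

open belt: β = asin((r2−r1)/C) = asin(6/71) = 4.8477°
wrap1 = π − 2β = 170.3046°
wrap2 = π + 2β = 189.6954°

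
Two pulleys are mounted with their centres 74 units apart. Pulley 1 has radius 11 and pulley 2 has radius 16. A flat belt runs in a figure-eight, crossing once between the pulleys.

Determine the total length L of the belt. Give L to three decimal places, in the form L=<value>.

L=242.788

crossed belt: β = asin((r1+r2)/C) = asin(27/74) = 21.3993°
wrap1 = wrap2 = π + 2β = 222.7985°
tangent length = C·cosβ = 68.8985
L = (r1+r2)·wrap + 2·C·cosβ = 27·3.8886 + 2·68.8985 = 242.7883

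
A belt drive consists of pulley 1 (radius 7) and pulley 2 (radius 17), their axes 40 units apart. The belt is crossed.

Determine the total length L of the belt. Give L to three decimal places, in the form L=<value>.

crossed belt: β = asin((r1+r2)/C) = asin(24/40) = 36.8699°
wrap1 = wrap2 = π + 2β = 253.7398°
tangent length = C·cosβ = 32.0000
L = (r1+r2)·wrap + 2·C·cosβ = 24·4.4286 + 2·32.0000 = 170.2863

L=170.286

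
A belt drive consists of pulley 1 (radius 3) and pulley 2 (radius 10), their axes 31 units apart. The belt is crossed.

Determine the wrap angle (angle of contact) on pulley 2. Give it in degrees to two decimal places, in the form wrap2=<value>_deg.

crossed belt: β = asin((r1+r2)/C) = asin(13/31) = 24.7939°
wrap1 = wrap2 = π + 2β = 229.5877°

wrap2=229.59_deg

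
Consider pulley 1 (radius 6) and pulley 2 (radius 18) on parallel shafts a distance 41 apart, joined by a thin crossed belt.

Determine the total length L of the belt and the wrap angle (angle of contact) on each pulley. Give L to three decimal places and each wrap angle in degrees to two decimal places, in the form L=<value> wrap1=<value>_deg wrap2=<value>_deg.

crossed belt: β = asin((r1+r2)/C) = asin(24/41) = 35.8288°
wrap1 = wrap2 = π + 2β = 251.6577°
tangent length = C·cosβ = 33.2415
L = (r1+r2)·wrap + 2·C·cosβ = 24·4.3923 + 2·33.2415 = 171.8972

L=171.897 wrap1=251.66_deg wrap2=251.66_deg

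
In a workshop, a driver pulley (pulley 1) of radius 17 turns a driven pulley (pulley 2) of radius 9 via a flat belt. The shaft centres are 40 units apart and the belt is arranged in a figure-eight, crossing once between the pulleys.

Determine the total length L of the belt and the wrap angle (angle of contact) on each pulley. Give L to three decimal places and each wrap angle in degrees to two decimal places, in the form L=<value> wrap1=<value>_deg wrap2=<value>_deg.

crossed belt: β = asin((r1+r2)/C) = asin(26/40) = 40.5416°
wrap1 = wrap2 = π + 2β = 261.0832°
tangent length = C·cosβ = 30.3974
L = (r1+r2)·wrap + 2·C·cosβ = 26·4.5568 + 2·30.3974 = 179.2705

L=179.271 wrap1=261.08_deg wrap2=261.08_deg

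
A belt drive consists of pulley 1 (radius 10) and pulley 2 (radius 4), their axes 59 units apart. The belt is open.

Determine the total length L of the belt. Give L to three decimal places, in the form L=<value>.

L=162.593

open belt: β = asin((r2−r1)/C) = asin(-6/59) = -5.8368°
wrap1 = π − 2β = 191.6736°
wrap2 = π + 2β = 168.3264°
tangent length = C·cosβ = 58.6941
L = r1·wrap1 + r2·wrap2 + 2·C·cosβ = 10·3.3453 + 4·2.9379 + 2·58.6941 = 162.5930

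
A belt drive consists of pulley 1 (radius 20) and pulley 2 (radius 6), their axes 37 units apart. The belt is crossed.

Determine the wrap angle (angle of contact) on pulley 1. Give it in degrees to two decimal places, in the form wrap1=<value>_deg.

crossed belt: β = asin((r1+r2)/C) = asin(26/37) = 44.6442°
wrap1 = wrap2 = π + 2β = 269.2885°

wrap1=269.29_deg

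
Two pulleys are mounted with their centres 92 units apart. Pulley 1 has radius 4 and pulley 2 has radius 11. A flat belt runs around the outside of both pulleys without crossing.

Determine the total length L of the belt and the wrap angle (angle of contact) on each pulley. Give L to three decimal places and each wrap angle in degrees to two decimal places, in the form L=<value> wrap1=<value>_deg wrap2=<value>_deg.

L=231.657 wrap1=171.27_deg wrap2=188.73_deg

open belt: β = asin((r2−r1)/C) = asin(7/92) = 4.3637°
wrap1 = π − 2β = 171.2726°
wrap2 = π + 2β = 188.7274°
tangent length = C·cosβ = 91.7333
L = r1·wrap1 + r2·wrap2 + 2·C·cosβ = 4·2.9893 + 11·3.2939 + 2·91.7333 = 231.6568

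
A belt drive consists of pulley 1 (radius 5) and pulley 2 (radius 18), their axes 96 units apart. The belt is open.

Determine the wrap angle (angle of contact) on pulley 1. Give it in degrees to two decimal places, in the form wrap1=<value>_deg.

wrap1=164.43_deg

open belt: β = asin((r2−r1)/C) = asin(13/96) = 7.7827°
wrap1 = π − 2β = 164.4346°
wrap2 = π + 2β = 195.5654°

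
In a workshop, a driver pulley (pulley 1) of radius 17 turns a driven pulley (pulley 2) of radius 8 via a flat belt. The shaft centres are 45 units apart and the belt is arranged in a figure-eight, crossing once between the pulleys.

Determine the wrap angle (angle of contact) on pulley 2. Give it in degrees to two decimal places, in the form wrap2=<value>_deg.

crossed belt: β = asin((r1+r2)/C) = asin(25/45) = 33.7490°
wrap1 = wrap2 = π + 2β = 247.4980°

wrap2=247.50_deg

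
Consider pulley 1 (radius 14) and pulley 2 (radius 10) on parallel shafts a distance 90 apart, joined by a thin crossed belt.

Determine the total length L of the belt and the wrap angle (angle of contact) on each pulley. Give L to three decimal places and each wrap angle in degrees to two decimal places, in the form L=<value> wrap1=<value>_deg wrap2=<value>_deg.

L=261.837 wrap1=210.93_deg wrap2=210.93_deg

crossed belt: β = asin((r1+r2)/C) = asin(24/90) = 15.4660°
wrap1 = wrap2 = π + 2β = 210.9320°
tangent length = C·cosβ = 86.7410
L = (r1+r2)·wrap + 2·C·cosβ = 24·3.6815 + 2·86.7410 = 261.8370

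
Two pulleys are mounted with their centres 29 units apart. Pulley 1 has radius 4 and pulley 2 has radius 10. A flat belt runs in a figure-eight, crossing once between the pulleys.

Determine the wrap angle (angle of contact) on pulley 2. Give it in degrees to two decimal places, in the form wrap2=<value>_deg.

wrap2=237.73_deg

crossed belt: β = asin((r1+r2)/C) = asin(14/29) = 28.8657°
wrap1 = wrap2 = π + 2β = 237.7315°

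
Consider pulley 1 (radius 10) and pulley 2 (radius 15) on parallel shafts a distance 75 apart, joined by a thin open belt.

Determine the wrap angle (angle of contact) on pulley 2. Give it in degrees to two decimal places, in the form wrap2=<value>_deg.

open belt: β = asin((r2−r1)/C) = asin(5/75) = 3.8226°
wrap1 = π − 2β = 172.3549°
wrap2 = π + 2β = 187.6451°

wrap2=187.65_deg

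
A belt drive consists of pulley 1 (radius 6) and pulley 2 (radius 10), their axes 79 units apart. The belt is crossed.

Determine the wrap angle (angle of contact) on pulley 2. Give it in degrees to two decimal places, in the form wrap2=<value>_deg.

crossed belt: β = asin((r1+r2)/C) = asin(16/79) = 11.6850°
wrap1 = wrap2 = π + 2β = 203.3701°

wrap2=203.37_deg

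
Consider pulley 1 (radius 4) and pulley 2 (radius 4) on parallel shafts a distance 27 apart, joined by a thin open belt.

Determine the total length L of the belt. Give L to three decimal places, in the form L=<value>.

L=79.133

open belt: β = asin((r2−r1)/C) = asin(0/27) = 0.0000°
wrap1 = π − 2β = 180.0000°
wrap2 = π + 2β = 180.0000°
tangent length = C·cosβ = 27.0000
L = r1·wrap1 + r2·wrap2 + 2·C·cosβ = 4·3.1416 + 4·3.1416 + 2·27.0000 = 79.1327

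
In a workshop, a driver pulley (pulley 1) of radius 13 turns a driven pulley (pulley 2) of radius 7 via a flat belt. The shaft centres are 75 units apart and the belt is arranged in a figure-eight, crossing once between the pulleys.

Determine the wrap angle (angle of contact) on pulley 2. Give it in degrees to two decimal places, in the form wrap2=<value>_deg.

wrap2=210.93_deg

crossed belt: β = asin((r1+r2)/C) = asin(20/75) = 15.4660°
wrap1 = wrap2 = π + 2β = 210.9320°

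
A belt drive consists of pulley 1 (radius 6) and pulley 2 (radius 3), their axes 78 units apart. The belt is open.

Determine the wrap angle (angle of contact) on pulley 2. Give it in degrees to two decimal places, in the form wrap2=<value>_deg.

wrap2=175.59_deg

open belt: β = asin((r2−r1)/C) = asin(-3/78) = -2.2042°
wrap1 = π − 2β = 184.4085°
wrap2 = π + 2β = 175.5915°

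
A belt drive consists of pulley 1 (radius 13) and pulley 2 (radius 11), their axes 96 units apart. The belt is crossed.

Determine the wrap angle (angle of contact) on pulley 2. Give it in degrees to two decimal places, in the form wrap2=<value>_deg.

wrap2=208.96_deg

crossed belt: β = asin((r1+r2)/C) = asin(24/96) = 14.4775°
wrap1 = wrap2 = π + 2β = 208.9550°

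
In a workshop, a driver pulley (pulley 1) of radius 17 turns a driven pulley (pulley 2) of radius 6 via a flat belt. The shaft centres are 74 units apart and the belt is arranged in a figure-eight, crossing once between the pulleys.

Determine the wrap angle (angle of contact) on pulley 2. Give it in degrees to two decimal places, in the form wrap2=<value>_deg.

wrap2=216.22_deg

crossed belt: β = asin((r1+r2)/C) = asin(23/74) = 18.1081°
wrap1 = wrap2 = π + 2β = 216.2162°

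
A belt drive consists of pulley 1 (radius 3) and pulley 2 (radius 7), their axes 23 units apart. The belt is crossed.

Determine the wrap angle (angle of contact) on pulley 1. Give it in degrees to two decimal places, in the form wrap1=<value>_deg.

crossed belt: β = asin((r1+r2)/C) = asin(10/23) = 25.7715°
wrap1 = wrap2 = π + 2β = 231.5429°

wrap1=231.54_deg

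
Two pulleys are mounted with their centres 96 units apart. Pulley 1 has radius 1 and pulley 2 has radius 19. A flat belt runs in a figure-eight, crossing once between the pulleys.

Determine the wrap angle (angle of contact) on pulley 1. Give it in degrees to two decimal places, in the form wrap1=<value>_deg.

wrap1=204.05_deg

crossed belt: β = asin((r1+r2)/C) = asin(20/96) = 12.0247°
wrap1 = wrap2 = π + 2β = 204.0494°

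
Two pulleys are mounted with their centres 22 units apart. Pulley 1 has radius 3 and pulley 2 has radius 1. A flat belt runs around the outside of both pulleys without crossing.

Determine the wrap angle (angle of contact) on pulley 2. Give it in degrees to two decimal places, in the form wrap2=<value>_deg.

open belt: β = asin((r2−r1)/C) = asin(-2/22) = -5.2159°
wrap1 = π − 2β = 190.4318°
wrap2 = π + 2β = 169.5682°

wrap2=169.57_deg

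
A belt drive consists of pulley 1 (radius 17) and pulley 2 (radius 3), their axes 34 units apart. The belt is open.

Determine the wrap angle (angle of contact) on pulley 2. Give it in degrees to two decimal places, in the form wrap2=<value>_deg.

wrap2=131.37_deg

open belt: β = asin((r2−r1)/C) = asin(-14/34) = -24.3157°
wrap1 = π − 2β = 228.6315°
wrap2 = π + 2β = 131.3685°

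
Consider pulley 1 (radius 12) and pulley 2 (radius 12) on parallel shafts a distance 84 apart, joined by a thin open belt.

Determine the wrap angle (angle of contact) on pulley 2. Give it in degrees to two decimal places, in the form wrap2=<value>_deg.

open belt: β = asin((r2−r1)/C) = asin(0/84) = 0.0000°
wrap1 = π − 2β = 180.0000°
wrap2 = π + 2β = 180.0000°

wrap2=180.00_deg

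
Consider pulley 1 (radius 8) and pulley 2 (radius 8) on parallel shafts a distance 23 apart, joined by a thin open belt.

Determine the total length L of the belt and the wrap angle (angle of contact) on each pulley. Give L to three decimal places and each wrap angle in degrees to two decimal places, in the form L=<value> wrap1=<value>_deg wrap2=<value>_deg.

open belt: β = asin((r2−r1)/C) = asin(0/23) = 0.0000°
wrap1 = π − 2β = 180.0000°
wrap2 = π + 2β = 180.0000°
tangent length = C·cosβ = 23.0000
L = r1·wrap1 + r2·wrap2 + 2·C·cosβ = 8·3.1416 + 8·3.1416 + 2·23.0000 = 96.2655

L=96.265 wrap1=180.00_deg wrap2=180.00_deg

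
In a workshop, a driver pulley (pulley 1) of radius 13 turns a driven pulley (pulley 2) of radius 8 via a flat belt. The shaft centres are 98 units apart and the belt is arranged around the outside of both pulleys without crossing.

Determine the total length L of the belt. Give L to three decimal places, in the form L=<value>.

L=262.229

open belt: β = asin((r2−r1)/C) = asin(-5/98) = -2.9245°
wrap1 = π − 2β = 185.8490°
wrap2 = π + 2β = 174.1510°
tangent length = C·cosβ = 97.8724
L = r1·wrap1 + r2·wrap2 + 2·C·cosβ = 13·3.2437 + 8·3.0395 + 2·97.8724 = 262.2286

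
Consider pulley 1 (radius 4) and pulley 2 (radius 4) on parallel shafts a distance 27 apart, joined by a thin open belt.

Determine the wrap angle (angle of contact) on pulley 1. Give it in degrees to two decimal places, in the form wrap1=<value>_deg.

wrap1=180.00_deg

open belt: β = asin((r2−r1)/C) = asin(0/27) = 0.0000°
wrap1 = π − 2β = 180.0000°
wrap2 = π + 2β = 180.0000°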